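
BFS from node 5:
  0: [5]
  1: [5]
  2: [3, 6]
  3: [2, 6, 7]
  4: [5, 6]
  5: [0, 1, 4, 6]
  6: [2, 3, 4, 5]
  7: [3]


Visit 5, enqueue [0, 1, 4, 6]
Visit 0, enqueue []
Visit 1, enqueue []
Visit 4, enqueue []
Visit 6, enqueue [2, 3]
Visit 2, enqueue []
Visit 3, enqueue [7]
Visit 7, enqueue []

BFS order: [5, 0, 1, 4, 6, 2, 3, 7]


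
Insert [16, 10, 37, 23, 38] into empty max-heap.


Insert 16: [16]
Insert 10: [16, 10]
Insert 37: [37, 10, 16]
Insert 23: [37, 23, 16, 10]
Insert 38: [38, 37, 16, 10, 23]

Final heap: [38, 37, 16, 10, 23]


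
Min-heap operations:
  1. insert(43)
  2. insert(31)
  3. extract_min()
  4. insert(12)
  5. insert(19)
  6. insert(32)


insert(43) -> [43]
insert(31) -> [31, 43]
extract_min()->31, [43]
insert(12) -> [12, 43]
insert(19) -> [12, 43, 19]
insert(32) -> [12, 32, 19, 43]

Final heap: [12, 32, 19, 43]


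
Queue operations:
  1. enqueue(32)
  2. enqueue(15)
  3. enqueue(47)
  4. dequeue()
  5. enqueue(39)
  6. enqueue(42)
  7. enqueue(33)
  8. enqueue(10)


enqueue(32) -> [32]
enqueue(15) -> [32, 15]
enqueue(47) -> [32, 15, 47]
dequeue()->32, [15, 47]
enqueue(39) -> [15, 47, 39]
enqueue(42) -> [15, 47, 39, 42]
enqueue(33) -> [15, 47, 39, 42, 33]
enqueue(10) -> [15, 47, 39, 42, 33, 10]

Final queue: [15, 47, 39, 42, 33, 10]


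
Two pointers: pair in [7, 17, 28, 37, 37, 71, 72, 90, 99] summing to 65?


lo=0(7)+hi=8(99)=106
lo=0(7)+hi=7(90)=97
lo=0(7)+hi=6(72)=79
lo=0(7)+hi=5(71)=78
lo=0(7)+hi=4(37)=44
lo=1(17)+hi=4(37)=54
lo=2(28)+hi=4(37)=65

Yes: 28+37=65


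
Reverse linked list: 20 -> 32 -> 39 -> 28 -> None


Step 1: curr=20, set curr.next=prev(None) | reversed so far: 20
Step 2: curr=32, set curr.next=prev(20) | reversed so far: 32 -> 20
Step 3: curr=39, set curr.next=prev(32) | reversed so far: 39 -> 32 -> 20
Step 4: curr=28, set curr.next=prev(39) | reversed so far: 28 -> 39 -> 32 -> 20

28 -> 39 -> 32 -> 20 -> None


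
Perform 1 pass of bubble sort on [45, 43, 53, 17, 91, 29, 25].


Initial: [45, 43, 53, 17, 91, 29, 25]
Pass 1: [43, 45, 17, 53, 29, 25, 91] (4 swaps)

After 1 pass: [43, 45, 17, 53, 29, 25, 91]


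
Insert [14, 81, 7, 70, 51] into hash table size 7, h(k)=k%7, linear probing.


Insert 14: h=0 -> slot 0
Insert 81: h=4 -> slot 4
Insert 7: h=0, 1 probes -> slot 1
Insert 70: h=0, 2 probes -> slot 2
Insert 51: h=2, 1 probes -> slot 3

Table: [14, 7, 70, 51, 81, None, None]


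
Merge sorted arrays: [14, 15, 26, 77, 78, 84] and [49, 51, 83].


Take 14 from A
Take 15 from A
Take 26 from A
Take 49 from B
Take 51 from B
Take 77 from A
Take 78 from A
Take 83 from B

Merged: [14, 15, 26, 49, 51, 77, 78, 83, 84]


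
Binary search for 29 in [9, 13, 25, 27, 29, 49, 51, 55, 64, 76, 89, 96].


Step 1: lo=0, hi=11, mid=5, val=49
Step 2: lo=0, hi=4, mid=2, val=25
Step 3: lo=3, hi=4, mid=3, val=27
Step 4: lo=4, hi=4, mid=4, val=29

Found at index 4


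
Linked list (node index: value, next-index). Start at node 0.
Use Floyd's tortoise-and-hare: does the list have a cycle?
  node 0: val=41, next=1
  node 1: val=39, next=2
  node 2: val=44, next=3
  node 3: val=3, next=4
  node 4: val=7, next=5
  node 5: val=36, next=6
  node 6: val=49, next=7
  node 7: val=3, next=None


Floyd's tortoise (slow, +1) and hare (fast, +2):
  init: slow=0, fast=0
  step 1: slow=1, fast=2
  step 2: slow=2, fast=4
  step 3: slow=3, fast=6
  step 4: fast 6->7->None, no cycle

Cycle: no


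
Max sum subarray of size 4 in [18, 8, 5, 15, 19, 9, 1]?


[0:4]: 46
[1:5]: 47
[2:6]: 48
[3:7]: 44

Max: 48 at [2:6]


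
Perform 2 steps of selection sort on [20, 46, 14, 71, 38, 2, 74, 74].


Initial: [20, 46, 14, 71, 38, 2, 74, 74]
Step 1: min=2 at 5
  Swap: [2, 46, 14, 71, 38, 20, 74, 74]
Step 2: min=14 at 2
  Swap: [2, 14, 46, 71, 38, 20, 74, 74]

After 2 steps: [2, 14, 46, 71, 38, 20, 74, 74]


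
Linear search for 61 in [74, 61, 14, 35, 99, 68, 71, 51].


i=0: 74!=61
i=1: 61==61 found!

Found at 1, 2 comps


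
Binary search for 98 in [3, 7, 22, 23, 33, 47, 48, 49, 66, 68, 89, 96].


Step 1: lo=0, hi=11, mid=5, val=47
Step 2: lo=6, hi=11, mid=8, val=66
Step 3: lo=9, hi=11, mid=10, val=89
Step 4: lo=11, hi=11, mid=11, val=96

Not found


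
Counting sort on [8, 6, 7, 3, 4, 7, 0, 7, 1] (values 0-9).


Input: [8, 6, 7, 3, 4, 7, 0, 7, 1]
Counts: [1, 1, 0, 1, 1, 0, 1, 3, 1, 0]

Sorted: [0, 1, 3, 4, 6, 7, 7, 7, 8]


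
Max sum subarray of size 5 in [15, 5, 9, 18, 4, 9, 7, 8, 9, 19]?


[0:5]: 51
[1:6]: 45
[2:7]: 47
[3:8]: 46
[4:9]: 37
[5:10]: 52

Max: 52 at [5:10]


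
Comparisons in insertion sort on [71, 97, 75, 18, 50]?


Algorithm: insertion sort
Input: [71, 97, 75, 18, 50]
Sorted: [18, 50, 71, 75, 97]

10


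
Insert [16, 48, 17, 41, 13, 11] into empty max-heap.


Insert 16: [16]
Insert 48: [48, 16]
Insert 17: [48, 16, 17]
Insert 41: [48, 41, 17, 16]
Insert 13: [48, 41, 17, 16, 13]
Insert 11: [48, 41, 17, 16, 13, 11]

Final heap: [48, 41, 17, 16, 13, 11]


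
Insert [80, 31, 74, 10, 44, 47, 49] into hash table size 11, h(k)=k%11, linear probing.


Insert 80: h=3 -> slot 3
Insert 31: h=9 -> slot 9
Insert 74: h=8 -> slot 8
Insert 10: h=10 -> slot 10
Insert 44: h=0 -> slot 0
Insert 47: h=3, 1 probes -> slot 4
Insert 49: h=5 -> slot 5

Table: [44, None, None, 80, 47, 49, None, None, 74, 31, 10]


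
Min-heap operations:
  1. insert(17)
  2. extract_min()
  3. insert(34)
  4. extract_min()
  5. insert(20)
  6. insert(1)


insert(17) -> [17]
extract_min()->17, []
insert(34) -> [34]
extract_min()->34, []
insert(20) -> [20]
insert(1) -> [1, 20]

Final heap: [1, 20]


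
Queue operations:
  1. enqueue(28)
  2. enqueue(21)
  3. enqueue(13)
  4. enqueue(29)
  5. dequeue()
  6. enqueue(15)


enqueue(28) -> [28]
enqueue(21) -> [28, 21]
enqueue(13) -> [28, 21, 13]
enqueue(29) -> [28, 21, 13, 29]
dequeue()->28, [21, 13, 29]
enqueue(15) -> [21, 13, 29, 15]

Final queue: [21, 13, 29, 15]


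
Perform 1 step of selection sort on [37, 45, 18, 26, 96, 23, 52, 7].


Initial: [37, 45, 18, 26, 96, 23, 52, 7]
Step 1: min=7 at 7
  Swap: [7, 45, 18, 26, 96, 23, 52, 37]

After 1 step: [7, 45, 18, 26, 96, 23, 52, 37]


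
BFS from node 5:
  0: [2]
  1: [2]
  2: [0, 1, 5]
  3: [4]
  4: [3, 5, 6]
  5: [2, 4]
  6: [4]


Visit 5, enqueue [2, 4]
Visit 2, enqueue [0, 1]
Visit 4, enqueue [3, 6]
Visit 0, enqueue []
Visit 1, enqueue []
Visit 3, enqueue []
Visit 6, enqueue []

BFS order: [5, 2, 4, 0, 1, 3, 6]


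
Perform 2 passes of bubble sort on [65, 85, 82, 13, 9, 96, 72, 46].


Initial: [65, 85, 82, 13, 9, 96, 72, 46]
Pass 1: [65, 82, 13, 9, 85, 72, 46, 96] (5 swaps)
Pass 2: [65, 13, 9, 82, 72, 46, 85, 96] (4 swaps)

After 2 passes: [65, 13, 9, 82, 72, 46, 85, 96]


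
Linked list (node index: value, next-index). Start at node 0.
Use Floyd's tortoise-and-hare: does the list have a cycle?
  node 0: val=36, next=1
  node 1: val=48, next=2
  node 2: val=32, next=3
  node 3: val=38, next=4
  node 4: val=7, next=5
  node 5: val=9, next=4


Floyd's tortoise (slow, +1) and hare (fast, +2):
  init: slow=0, fast=0
  step 1: slow=1, fast=2
  step 2: slow=2, fast=4
  step 3: slow=3, fast=4
  step 4: slow=4, fast=4
  slow == fast at node 4: cycle detected

Cycle: yes


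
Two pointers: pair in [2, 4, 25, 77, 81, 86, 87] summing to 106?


lo=0(2)+hi=6(87)=89
lo=1(4)+hi=6(87)=91
lo=2(25)+hi=6(87)=112
lo=2(25)+hi=5(86)=111
lo=2(25)+hi=4(81)=106

Yes: 25+81=106


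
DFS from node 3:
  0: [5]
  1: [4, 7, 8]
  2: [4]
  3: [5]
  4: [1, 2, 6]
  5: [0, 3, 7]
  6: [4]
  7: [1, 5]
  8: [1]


Visit 3, push [5]
Visit 5, push [7, 0]
Visit 0, push []
Visit 7, push [1]
Visit 1, push [8, 4]
Visit 4, push [6, 2]
Visit 2, push []
Visit 6, push []
Visit 8, push []

DFS order: [3, 5, 0, 7, 1, 4, 2, 6, 8]


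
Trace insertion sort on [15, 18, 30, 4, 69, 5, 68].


Initial: [15, 18, 30, 4, 69, 5, 68]
Insert 18: [15, 18, 30, 4, 69, 5, 68]
Insert 30: [15, 18, 30, 4, 69, 5, 68]
Insert 4: [4, 15, 18, 30, 69, 5, 68]
Insert 69: [4, 15, 18, 30, 69, 5, 68]
Insert 5: [4, 5, 15, 18, 30, 69, 68]
Insert 68: [4, 5, 15, 18, 30, 68, 69]

Sorted: [4, 5, 15, 18, 30, 68, 69]


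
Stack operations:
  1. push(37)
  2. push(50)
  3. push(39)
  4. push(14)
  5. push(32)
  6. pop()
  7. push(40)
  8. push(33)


push(37) -> [37]
push(50) -> [37, 50]
push(39) -> [37, 50, 39]
push(14) -> [37, 50, 39, 14]
push(32) -> [37, 50, 39, 14, 32]
pop()->32, [37, 50, 39, 14]
push(40) -> [37, 50, 39, 14, 40]
push(33) -> [37, 50, 39, 14, 40, 33]

Final stack: [37, 50, 39, 14, 40, 33]


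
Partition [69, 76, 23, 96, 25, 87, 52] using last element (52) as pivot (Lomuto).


Pivot: 52
  23 <= 52: swap -> [23, 76, 69, 96, 25, 87, 52]
  25 <= 52: swap -> [23, 25, 69, 96, 76, 87, 52]
Place pivot at 2: [23, 25, 52, 96, 76, 87, 69]

Partitioned: [23, 25, 52, 96, 76, 87, 69]


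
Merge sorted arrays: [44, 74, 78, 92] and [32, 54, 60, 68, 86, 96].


Take 32 from B
Take 44 from A
Take 54 from B
Take 60 from B
Take 68 from B
Take 74 from A
Take 78 from A
Take 86 from B
Take 92 from A

Merged: [32, 44, 54, 60, 68, 74, 78, 86, 92, 96]


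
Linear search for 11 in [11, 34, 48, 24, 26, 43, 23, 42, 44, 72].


i=0: 11==11 found!

Found at 0, 1 comps


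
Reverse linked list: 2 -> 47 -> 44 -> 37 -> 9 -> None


Step 1: curr=2, set curr.next=prev(None) | reversed so far: 2
Step 2: curr=47, set curr.next=prev(2) | reversed so far: 47 -> 2
Step 3: curr=44, set curr.next=prev(47) | reversed so far: 44 -> 47 -> 2
Step 4: curr=37, set curr.next=prev(44) | reversed so far: 37 -> 44 -> 47 -> 2
Step 5: curr=9, set curr.next=prev(37) | reversed so far: 9 -> 37 -> 44 -> 47 -> 2

9 -> 37 -> 44 -> 47 -> 2 -> None


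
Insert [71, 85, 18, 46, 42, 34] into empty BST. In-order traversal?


Insert 71: root
Insert 85: R from 71
Insert 18: L from 71
Insert 46: L from 71 -> R from 18
Insert 42: L from 71 -> R from 18 -> L from 46
Insert 34: L from 71 -> R from 18 -> L from 46 -> L from 42

In-order: [18, 34, 42, 46, 71, 85]


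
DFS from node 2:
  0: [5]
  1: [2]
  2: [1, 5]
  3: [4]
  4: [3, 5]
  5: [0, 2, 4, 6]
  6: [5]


Visit 2, push [5, 1]
Visit 1, push []
Visit 5, push [6, 4, 0]
Visit 0, push []
Visit 4, push [3]
Visit 3, push []
Visit 6, push []

DFS order: [2, 1, 5, 0, 4, 3, 6]


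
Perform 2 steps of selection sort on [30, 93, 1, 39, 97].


Initial: [30, 93, 1, 39, 97]
Step 1: min=1 at 2
  Swap: [1, 93, 30, 39, 97]
Step 2: min=30 at 2
  Swap: [1, 30, 93, 39, 97]

After 2 steps: [1, 30, 93, 39, 97]


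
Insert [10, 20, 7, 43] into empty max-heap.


Insert 10: [10]
Insert 20: [20, 10]
Insert 7: [20, 10, 7]
Insert 43: [43, 20, 7, 10]

Final heap: [43, 20, 7, 10]


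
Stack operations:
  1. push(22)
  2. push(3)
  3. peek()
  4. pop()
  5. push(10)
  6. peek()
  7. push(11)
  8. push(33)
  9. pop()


push(22) -> [22]
push(3) -> [22, 3]
peek()->3
pop()->3, [22]
push(10) -> [22, 10]
peek()->10
push(11) -> [22, 10, 11]
push(33) -> [22, 10, 11, 33]
pop()->33, [22, 10, 11]

Final stack: [22, 10, 11]


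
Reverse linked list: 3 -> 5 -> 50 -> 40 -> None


Step 1: curr=3, set curr.next=prev(None) | reversed so far: 3
Step 2: curr=5, set curr.next=prev(3) | reversed so far: 5 -> 3
Step 3: curr=50, set curr.next=prev(5) | reversed so far: 50 -> 5 -> 3
Step 4: curr=40, set curr.next=prev(50) | reversed so far: 40 -> 50 -> 5 -> 3

40 -> 50 -> 5 -> 3 -> None


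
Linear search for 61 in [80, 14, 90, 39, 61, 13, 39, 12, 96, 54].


i=0: 80!=61
i=1: 14!=61
i=2: 90!=61
i=3: 39!=61
i=4: 61==61 found!

Found at 4, 5 comps


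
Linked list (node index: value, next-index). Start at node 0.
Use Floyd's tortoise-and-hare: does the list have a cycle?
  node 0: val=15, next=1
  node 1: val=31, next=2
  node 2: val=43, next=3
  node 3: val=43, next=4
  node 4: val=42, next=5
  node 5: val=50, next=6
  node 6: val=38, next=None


Floyd's tortoise (slow, +1) and hare (fast, +2):
  init: slow=0, fast=0
  step 1: slow=1, fast=2
  step 2: slow=2, fast=4
  step 3: slow=3, fast=6
  step 4: fast -> None, no cycle

Cycle: no


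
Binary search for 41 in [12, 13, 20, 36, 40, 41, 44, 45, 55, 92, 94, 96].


Step 1: lo=0, hi=11, mid=5, val=41

Found at index 5


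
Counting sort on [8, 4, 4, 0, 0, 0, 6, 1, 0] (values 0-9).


Input: [8, 4, 4, 0, 0, 0, 6, 1, 0]
Counts: [4, 1, 0, 0, 2, 0, 1, 0, 1, 0]

Sorted: [0, 0, 0, 0, 1, 4, 4, 6, 8]


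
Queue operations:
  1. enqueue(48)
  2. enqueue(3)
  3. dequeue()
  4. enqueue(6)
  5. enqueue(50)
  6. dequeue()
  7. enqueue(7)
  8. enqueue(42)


enqueue(48) -> [48]
enqueue(3) -> [48, 3]
dequeue()->48, [3]
enqueue(6) -> [3, 6]
enqueue(50) -> [3, 6, 50]
dequeue()->3, [6, 50]
enqueue(7) -> [6, 50, 7]
enqueue(42) -> [6, 50, 7, 42]

Final queue: [6, 50, 7, 42]


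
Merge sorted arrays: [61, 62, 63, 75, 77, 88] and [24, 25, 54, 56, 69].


Take 24 from B
Take 25 from B
Take 54 from B
Take 56 from B
Take 61 from A
Take 62 from A
Take 63 from A
Take 69 from B

Merged: [24, 25, 54, 56, 61, 62, 63, 69, 75, 77, 88]


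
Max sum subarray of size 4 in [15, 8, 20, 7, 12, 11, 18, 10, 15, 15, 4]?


[0:4]: 50
[1:5]: 47
[2:6]: 50
[3:7]: 48
[4:8]: 51
[5:9]: 54
[6:10]: 58
[7:11]: 44

Max: 58 at [6:10]


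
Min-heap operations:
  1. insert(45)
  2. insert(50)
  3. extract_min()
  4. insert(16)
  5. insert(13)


insert(45) -> [45]
insert(50) -> [45, 50]
extract_min()->45, [50]
insert(16) -> [16, 50]
insert(13) -> [13, 50, 16]

Final heap: [13, 50, 16]


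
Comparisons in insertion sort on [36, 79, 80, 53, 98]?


Algorithm: insertion sort
Input: [36, 79, 80, 53, 98]
Sorted: [36, 53, 79, 80, 98]

6


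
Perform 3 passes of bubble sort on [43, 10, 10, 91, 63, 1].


Initial: [43, 10, 10, 91, 63, 1]
Pass 1: [10, 10, 43, 63, 1, 91] (4 swaps)
Pass 2: [10, 10, 43, 1, 63, 91] (1 swaps)
Pass 3: [10, 10, 1, 43, 63, 91] (1 swaps)

After 3 passes: [10, 10, 1, 43, 63, 91]


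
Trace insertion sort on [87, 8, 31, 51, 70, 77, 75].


Initial: [87, 8, 31, 51, 70, 77, 75]
Insert 8: [8, 87, 31, 51, 70, 77, 75]
Insert 31: [8, 31, 87, 51, 70, 77, 75]
Insert 51: [8, 31, 51, 87, 70, 77, 75]
Insert 70: [8, 31, 51, 70, 87, 77, 75]
Insert 77: [8, 31, 51, 70, 77, 87, 75]
Insert 75: [8, 31, 51, 70, 75, 77, 87]

Sorted: [8, 31, 51, 70, 75, 77, 87]


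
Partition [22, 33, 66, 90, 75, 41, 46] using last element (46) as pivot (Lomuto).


Pivot: 46
  22 <= 46: advance i (no swap)
  33 <= 46: advance i (no swap)
  41 <= 46: swap -> [22, 33, 41, 90, 75, 66, 46]
Place pivot at 3: [22, 33, 41, 46, 75, 66, 90]

Partitioned: [22, 33, 41, 46, 75, 66, 90]


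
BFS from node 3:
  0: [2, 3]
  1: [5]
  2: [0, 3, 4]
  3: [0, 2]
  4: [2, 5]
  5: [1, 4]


Visit 3, enqueue [0, 2]
Visit 0, enqueue []
Visit 2, enqueue [4]
Visit 4, enqueue [5]
Visit 5, enqueue [1]
Visit 1, enqueue []

BFS order: [3, 0, 2, 4, 5, 1]


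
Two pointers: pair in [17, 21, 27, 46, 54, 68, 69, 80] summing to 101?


lo=0(17)+hi=7(80)=97
lo=1(21)+hi=7(80)=101

Yes: 21+80=101


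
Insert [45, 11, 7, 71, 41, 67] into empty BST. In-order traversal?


Insert 45: root
Insert 11: L from 45
Insert 7: L from 45 -> L from 11
Insert 71: R from 45
Insert 41: L from 45 -> R from 11
Insert 67: R from 45 -> L from 71

In-order: [7, 11, 41, 45, 67, 71]


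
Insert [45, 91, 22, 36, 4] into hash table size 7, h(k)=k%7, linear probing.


Insert 45: h=3 -> slot 3
Insert 91: h=0 -> slot 0
Insert 22: h=1 -> slot 1
Insert 36: h=1, 1 probes -> slot 2
Insert 4: h=4 -> slot 4

Table: [91, 22, 36, 45, 4, None, None]


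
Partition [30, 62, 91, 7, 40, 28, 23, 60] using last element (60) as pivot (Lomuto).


Pivot: 60
  30 <= 60: advance i (no swap)
  7 <= 60: swap -> [30, 7, 91, 62, 40, 28, 23, 60]
  40 <= 60: swap -> [30, 7, 40, 62, 91, 28, 23, 60]
  28 <= 60: swap -> [30, 7, 40, 28, 91, 62, 23, 60]
  23 <= 60: swap -> [30, 7, 40, 28, 23, 62, 91, 60]
Place pivot at 5: [30, 7, 40, 28, 23, 60, 91, 62]

Partitioned: [30, 7, 40, 28, 23, 60, 91, 62]


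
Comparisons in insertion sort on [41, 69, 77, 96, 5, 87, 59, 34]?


Algorithm: insertion sort
Input: [41, 69, 77, 96, 5, 87, 59, 34]
Sorted: [5, 34, 41, 59, 69, 77, 87, 96]

21


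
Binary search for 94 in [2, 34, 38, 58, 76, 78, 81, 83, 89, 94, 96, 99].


Step 1: lo=0, hi=11, mid=5, val=78
Step 2: lo=6, hi=11, mid=8, val=89
Step 3: lo=9, hi=11, mid=10, val=96
Step 4: lo=9, hi=9, mid=9, val=94

Found at index 9


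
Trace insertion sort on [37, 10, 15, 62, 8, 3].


Initial: [37, 10, 15, 62, 8, 3]
Insert 10: [10, 37, 15, 62, 8, 3]
Insert 15: [10, 15, 37, 62, 8, 3]
Insert 62: [10, 15, 37, 62, 8, 3]
Insert 8: [8, 10, 15, 37, 62, 3]
Insert 3: [3, 8, 10, 15, 37, 62]

Sorted: [3, 8, 10, 15, 37, 62]


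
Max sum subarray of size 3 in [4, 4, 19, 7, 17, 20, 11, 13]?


[0:3]: 27
[1:4]: 30
[2:5]: 43
[3:6]: 44
[4:7]: 48
[5:8]: 44

Max: 48 at [4:7]


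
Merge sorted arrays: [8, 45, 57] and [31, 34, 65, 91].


Take 8 from A
Take 31 from B
Take 34 from B
Take 45 from A
Take 57 from A

Merged: [8, 31, 34, 45, 57, 65, 91]


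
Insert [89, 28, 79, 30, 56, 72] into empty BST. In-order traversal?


Insert 89: root
Insert 28: L from 89
Insert 79: L from 89 -> R from 28
Insert 30: L from 89 -> R from 28 -> L from 79
Insert 56: L from 89 -> R from 28 -> L from 79 -> R from 30
Insert 72: L from 89 -> R from 28 -> L from 79 -> R from 30 -> R from 56

In-order: [28, 30, 56, 72, 79, 89]


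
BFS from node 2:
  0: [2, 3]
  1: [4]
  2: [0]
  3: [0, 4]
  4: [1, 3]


Visit 2, enqueue [0]
Visit 0, enqueue [3]
Visit 3, enqueue [4]
Visit 4, enqueue [1]
Visit 1, enqueue []

BFS order: [2, 0, 3, 4, 1]


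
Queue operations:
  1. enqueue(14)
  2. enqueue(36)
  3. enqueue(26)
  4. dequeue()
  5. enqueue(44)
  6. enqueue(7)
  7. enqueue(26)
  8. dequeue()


enqueue(14) -> [14]
enqueue(36) -> [14, 36]
enqueue(26) -> [14, 36, 26]
dequeue()->14, [36, 26]
enqueue(44) -> [36, 26, 44]
enqueue(7) -> [36, 26, 44, 7]
enqueue(26) -> [36, 26, 44, 7, 26]
dequeue()->36, [26, 44, 7, 26]

Final queue: [26, 44, 7, 26]


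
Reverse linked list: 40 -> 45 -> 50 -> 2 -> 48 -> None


Step 1: curr=40, set curr.next=prev(None) | reversed so far: 40
Step 2: curr=45, set curr.next=prev(40) | reversed so far: 45 -> 40
Step 3: curr=50, set curr.next=prev(45) | reversed so far: 50 -> 45 -> 40
Step 4: curr=2, set curr.next=prev(50) | reversed so far: 2 -> 50 -> 45 -> 40
Step 5: curr=48, set curr.next=prev(2) | reversed so far: 48 -> 2 -> 50 -> 45 -> 40

48 -> 2 -> 50 -> 45 -> 40 -> None


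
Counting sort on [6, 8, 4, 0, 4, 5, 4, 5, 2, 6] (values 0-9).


Input: [6, 8, 4, 0, 4, 5, 4, 5, 2, 6]
Counts: [1, 0, 1, 0, 3, 2, 2, 0, 1, 0]

Sorted: [0, 2, 4, 4, 4, 5, 5, 6, 6, 8]


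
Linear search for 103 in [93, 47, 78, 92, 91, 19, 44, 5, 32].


i=0: 93!=103
i=1: 47!=103
i=2: 78!=103
i=3: 92!=103
i=4: 91!=103
i=5: 19!=103
i=6: 44!=103
i=7: 5!=103
i=8: 32!=103

Not found, 9 comps


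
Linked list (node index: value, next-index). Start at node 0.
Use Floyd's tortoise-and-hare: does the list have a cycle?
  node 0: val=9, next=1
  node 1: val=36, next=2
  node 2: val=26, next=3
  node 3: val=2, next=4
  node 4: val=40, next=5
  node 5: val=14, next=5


Floyd's tortoise (slow, +1) and hare (fast, +2):
  init: slow=0, fast=0
  step 1: slow=1, fast=2
  step 2: slow=2, fast=4
  step 3: slow=3, fast=5
  step 4: slow=4, fast=5
  step 5: slow=5, fast=5
  slow == fast at node 5: cycle detected

Cycle: yes


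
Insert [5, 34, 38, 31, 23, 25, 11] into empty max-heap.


Insert 5: [5]
Insert 34: [34, 5]
Insert 38: [38, 5, 34]
Insert 31: [38, 31, 34, 5]
Insert 23: [38, 31, 34, 5, 23]
Insert 25: [38, 31, 34, 5, 23, 25]
Insert 11: [38, 31, 34, 5, 23, 25, 11]

Final heap: [38, 31, 34, 5, 23, 25, 11]


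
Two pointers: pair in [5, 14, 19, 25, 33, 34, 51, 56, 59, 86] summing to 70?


lo=0(5)+hi=9(86)=91
lo=0(5)+hi=8(59)=64
lo=1(14)+hi=8(59)=73
lo=1(14)+hi=7(56)=70

Yes: 14+56=70


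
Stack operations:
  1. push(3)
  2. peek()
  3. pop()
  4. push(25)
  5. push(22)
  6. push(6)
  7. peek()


push(3) -> [3]
peek()->3
pop()->3, []
push(25) -> [25]
push(22) -> [25, 22]
push(6) -> [25, 22, 6]
peek()->6

Final stack: [25, 22, 6]


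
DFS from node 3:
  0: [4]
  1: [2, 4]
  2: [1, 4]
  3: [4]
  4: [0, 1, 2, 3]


Visit 3, push [4]
Visit 4, push [2, 1, 0]
Visit 0, push []
Visit 1, push [2]
Visit 2, push []

DFS order: [3, 4, 0, 1, 2]


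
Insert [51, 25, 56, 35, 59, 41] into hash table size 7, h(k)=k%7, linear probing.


Insert 51: h=2 -> slot 2
Insert 25: h=4 -> slot 4
Insert 56: h=0 -> slot 0
Insert 35: h=0, 1 probes -> slot 1
Insert 59: h=3 -> slot 3
Insert 41: h=6 -> slot 6

Table: [56, 35, 51, 59, 25, None, 41]


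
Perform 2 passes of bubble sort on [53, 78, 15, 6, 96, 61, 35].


Initial: [53, 78, 15, 6, 96, 61, 35]
Pass 1: [53, 15, 6, 78, 61, 35, 96] (4 swaps)
Pass 2: [15, 6, 53, 61, 35, 78, 96] (4 swaps)

After 2 passes: [15, 6, 53, 61, 35, 78, 96]


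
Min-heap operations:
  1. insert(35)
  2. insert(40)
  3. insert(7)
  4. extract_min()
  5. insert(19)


insert(35) -> [35]
insert(40) -> [35, 40]
insert(7) -> [7, 40, 35]
extract_min()->7, [35, 40]
insert(19) -> [19, 40, 35]

Final heap: [19, 40, 35]


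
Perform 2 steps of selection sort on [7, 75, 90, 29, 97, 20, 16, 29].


Initial: [7, 75, 90, 29, 97, 20, 16, 29]
Step 1: min=7 at 0
  Swap: [7, 75, 90, 29, 97, 20, 16, 29]
Step 2: min=16 at 6
  Swap: [7, 16, 90, 29, 97, 20, 75, 29]

After 2 steps: [7, 16, 90, 29, 97, 20, 75, 29]


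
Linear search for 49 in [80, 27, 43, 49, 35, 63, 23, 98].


i=0: 80!=49
i=1: 27!=49
i=2: 43!=49
i=3: 49==49 found!

Found at 3, 4 comps


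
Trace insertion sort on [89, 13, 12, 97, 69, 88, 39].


Initial: [89, 13, 12, 97, 69, 88, 39]
Insert 13: [13, 89, 12, 97, 69, 88, 39]
Insert 12: [12, 13, 89, 97, 69, 88, 39]
Insert 97: [12, 13, 89, 97, 69, 88, 39]
Insert 69: [12, 13, 69, 89, 97, 88, 39]
Insert 88: [12, 13, 69, 88, 89, 97, 39]
Insert 39: [12, 13, 39, 69, 88, 89, 97]

Sorted: [12, 13, 39, 69, 88, 89, 97]


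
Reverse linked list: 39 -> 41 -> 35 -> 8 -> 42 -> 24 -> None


Step 1: curr=39, set curr.next=prev(None) | reversed so far: 39
Step 2: curr=41, set curr.next=prev(39) | reversed so far: 41 -> 39
Step 3: curr=35, set curr.next=prev(41) | reversed so far: 35 -> 41 -> 39
Step 4: curr=8, set curr.next=prev(35) | reversed so far: 8 -> 35 -> 41 -> 39
Step 5: curr=42, set curr.next=prev(8) | reversed so far: 42 -> 8 -> 35 -> 41 -> 39
Step 6: curr=24, set curr.next=prev(42) | reversed so far: 24 -> 42 -> 8 -> 35 -> 41 -> 39

24 -> 42 -> 8 -> 35 -> 41 -> 39 -> None


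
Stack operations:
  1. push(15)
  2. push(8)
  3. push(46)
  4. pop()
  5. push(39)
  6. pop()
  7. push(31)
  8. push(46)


push(15) -> [15]
push(8) -> [15, 8]
push(46) -> [15, 8, 46]
pop()->46, [15, 8]
push(39) -> [15, 8, 39]
pop()->39, [15, 8]
push(31) -> [15, 8, 31]
push(46) -> [15, 8, 31, 46]

Final stack: [15, 8, 31, 46]


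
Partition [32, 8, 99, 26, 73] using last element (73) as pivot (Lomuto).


Pivot: 73
  32 <= 73: advance i (no swap)
  8 <= 73: advance i (no swap)
  26 <= 73: swap -> [32, 8, 26, 99, 73]
Place pivot at 3: [32, 8, 26, 73, 99]

Partitioned: [32, 8, 26, 73, 99]


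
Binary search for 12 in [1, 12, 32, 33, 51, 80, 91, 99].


Step 1: lo=0, hi=7, mid=3, val=33
Step 2: lo=0, hi=2, mid=1, val=12

Found at index 1


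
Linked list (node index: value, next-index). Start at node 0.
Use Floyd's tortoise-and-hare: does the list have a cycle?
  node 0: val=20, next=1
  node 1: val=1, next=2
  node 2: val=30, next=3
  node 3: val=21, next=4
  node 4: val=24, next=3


Floyd's tortoise (slow, +1) and hare (fast, +2):
  init: slow=0, fast=0
  step 1: slow=1, fast=2
  step 2: slow=2, fast=4
  step 3: slow=3, fast=4
  step 4: slow=4, fast=4
  slow == fast at node 4: cycle detected

Cycle: yes


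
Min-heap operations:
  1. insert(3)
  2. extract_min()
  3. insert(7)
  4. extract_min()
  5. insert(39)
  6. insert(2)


insert(3) -> [3]
extract_min()->3, []
insert(7) -> [7]
extract_min()->7, []
insert(39) -> [39]
insert(2) -> [2, 39]

Final heap: [2, 39]


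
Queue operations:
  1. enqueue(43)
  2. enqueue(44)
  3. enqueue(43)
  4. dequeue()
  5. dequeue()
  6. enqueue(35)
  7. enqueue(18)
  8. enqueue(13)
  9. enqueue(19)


enqueue(43) -> [43]
enqueue(44) -> [43, 44]
enqueue(43) -> [43, 44, 43]
dequeue()->43, [44, 43]
dequeue()->44, [43]
enqueue(35) -> [43, 35]
enqueue(18) -> [43, 35, 18]
enqueue(13) -> [43, 35, 18, 13]
enqueue(19) -> [43, 35, 18, 13, 19]

Final queue: [43, 35, 18, 13, 19]


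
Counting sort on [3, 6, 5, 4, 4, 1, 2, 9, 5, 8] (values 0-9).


Input: [3, 6, 5, 4, 4, 1, 2, 9, 5, 8]
Counts: [0, 1, 1, 1, 2, 2, 1, 0, 1, 1]

Sorted: [1, 2, 3, 4, 4, 5, 5, 6, 8, 9]


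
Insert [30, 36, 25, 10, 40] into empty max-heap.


Insert 30: [30]
Insert 36: [36, 30]
Insert 25: [36, 30, 25]
Insert 10: [36, 30, 25, 10]
Insert 40: [40, 36, 25, 10, 30]

Final heap: [40, 36, 25, 10, 30]


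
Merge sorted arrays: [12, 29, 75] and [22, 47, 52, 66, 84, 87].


Take 12 from A
Take 22 from B
Take 29 from A
Take 47 from B
Take 52 from B
Take 66 from B
Take 75 from A

Merged: [12, 22, 29, 47, 52, 66, 75, 84, 87]


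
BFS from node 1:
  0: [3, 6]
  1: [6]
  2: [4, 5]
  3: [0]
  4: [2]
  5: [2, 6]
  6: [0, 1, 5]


Visit 1, enqueue [6]
Visit 6, enqueue [0, 5]
Visit 0, enqueue [3]
Visit 5, enqueue [2]
Visit 3, enqueue []
Visit 2, enqueue [4]
Visit 4, enqueue []

BFS order: [1, 6, 0, 5, 3, 2, 4]


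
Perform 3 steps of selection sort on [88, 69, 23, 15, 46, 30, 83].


Initial: [88, 69, 23, 15, 46, 30, 83]
Step 1: min=15 at 3
  Swap: [15, 69, 23, 88, 46, 30, 83]
Step 2: min=23 at 2
  Swap: [15, 23, 69, 88, 46, 30, 83]
Step 3: min=30 at 5
  Swap: [15, 23, 30, 88, 46, 69, 83]

After 3 steps: [15, 23, 30, 88, 46, 69, 83]


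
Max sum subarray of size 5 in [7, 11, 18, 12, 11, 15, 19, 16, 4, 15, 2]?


[0:5]: 59
[1:6]: 67
[2:7]: 75
[3:8]: 73
[4:9]: 65
[5:10]: 69
[6:11]: 56

Max: 75 at [2:7]


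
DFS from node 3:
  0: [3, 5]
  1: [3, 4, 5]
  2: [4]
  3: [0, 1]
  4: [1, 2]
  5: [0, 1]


Visit 3, push [1, 0]
Visit 0, push [5]
Visit 5, push [1]
Visit 1, push [4]
Visit 4, push [2]
Visit 2, push []

DFS order: [3, 0, 5, 1, 4, 2]


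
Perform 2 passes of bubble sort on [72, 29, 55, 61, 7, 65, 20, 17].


Initial: [72, 29, 55, 61, 7, 65, 20, 17]
Pass 1: [29, 55, 61, 7, 65, 20, 17, 72] (7 swaps)
Pass 2: [29, 55, 7, 61, 20, 17, 65, 72] (3 swaps)

After 2 passes: [29, 55, 7, 61, 20, 17, 65, 72]


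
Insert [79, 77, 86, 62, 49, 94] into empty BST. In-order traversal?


Insert 79: root
Insert 77: L from 79
Insert 86: R from 79
Insert 62: L from 79 -> L from 77
Insert 49: L from 79 -> L from 77 -> L from 62
Insert 94: R from 79 -> R from 86

In-order: [49, 62, 77, 79, 86, 94]


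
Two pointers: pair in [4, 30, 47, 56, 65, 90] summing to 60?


lo=0(4)+hi=5(90)=94
lo=0(4)+hi=4(65)=69
lo=0(4)+hi=3(56)=60

Yes: 4+56=60


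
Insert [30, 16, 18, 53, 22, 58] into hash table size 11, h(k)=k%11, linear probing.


Insert 30: h=8 -> slot 8
Insert 16: h=5 -> slot 5
Insert 18: h=7 -> slot 7
Insert 53: h=9 -> slot 9
Insert 22: h=0 -> slot 0
Insert 58: h=3 -> slot 3

Table: [22, None, None, 58, None, 16, None, 18, 30, 53, None]


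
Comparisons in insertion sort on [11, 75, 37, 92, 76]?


Algorithm: insertion sort
Input: [11, 75, 37, 92, 76]
Sorted: [11, 37, 75, 76, 92]

6


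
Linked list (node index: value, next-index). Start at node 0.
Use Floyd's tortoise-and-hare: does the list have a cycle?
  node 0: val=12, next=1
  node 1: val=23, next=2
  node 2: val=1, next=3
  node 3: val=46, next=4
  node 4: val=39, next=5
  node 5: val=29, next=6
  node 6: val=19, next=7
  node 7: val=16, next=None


Floyd's tortoise (slow, +1) and hare (fast, +2):
  init: slow=0, fast=0
  step 1: slow=1, fast=2
  step 2: slow=2, fast=4
  step 3: slow=3, fast=6
  step 4: fast 6->7->None, no cycle

Cycle: no


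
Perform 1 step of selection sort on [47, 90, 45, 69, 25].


Initial: [47, 90, 45, 69, 25]
Step 1: min=25 at 4
  Swap: [25, 90, 45, 69, 47]

After 1 step: [25, 90, 45, 69, 47]


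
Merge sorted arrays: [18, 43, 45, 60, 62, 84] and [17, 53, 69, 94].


Take 17 from B
Take 18 from A
Take 43 from A
Take 45 from A
Take 53 from B
Take 60 from A
Take 62 from A
Take 69 from B
Take 84 from A

Merged: [17, 18, 43, 45, 53, 60, 62, 69, 84, 94]


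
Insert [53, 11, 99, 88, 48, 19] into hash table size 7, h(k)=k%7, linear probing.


Insert 53: h=4 -> slot 4
Insert 11: h=4, 1 probes -> slot 5
Insert 99: h=1 -> slot 1
Insert 88: h=4, 2 probes -> slot 6
Insert 48: h=6, 1 probes -> slot 0
Insert 19: h=5, 4 probes -> slot 2

Table: [48, 99, 19, None, 53, 11, 88]


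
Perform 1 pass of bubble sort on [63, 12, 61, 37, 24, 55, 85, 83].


Initial: [63, 12, 61, 37, 24, 55, 85, 83]
Pass 1: [12, 61, 37, 24, 55, 63, 83, 85] (6 swaps)

After 1 pass: [12, 61, 37, 24, 55, 63, 83, 85]


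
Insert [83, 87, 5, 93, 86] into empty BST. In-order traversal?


Insert 83: root
Insert 87: R from 83
Insert 5: L from 83
Insert 93: R from 83 -> R from 87
Insert 86: R from 83 -> L from 87

In-order: [5, 83, 86, 87, 93]


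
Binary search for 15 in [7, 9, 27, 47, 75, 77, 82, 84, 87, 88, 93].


Step 1: lo=0, hi=10, mid=5, val=77
Step 2: lo=0, hi=4, mid=2, val=27
Step 3: lo=0, hi=1, mid=0, val=7
Step 4: lo=1, hi=1, mid=1, val=9

Not found


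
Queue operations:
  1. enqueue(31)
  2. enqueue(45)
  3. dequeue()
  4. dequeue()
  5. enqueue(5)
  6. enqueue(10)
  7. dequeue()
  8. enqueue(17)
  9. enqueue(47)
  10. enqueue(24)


enqueue(31) -> [31]
enqueue(45) -> [31, 45]
dequeue()->31, [45]
dequeue()->45, []
enqueue(5) -> [5]
enqueue(10) -> [5, 10]
dequeue()->5, [10]
enqueue(17) -> [10, 17]
enqueue(47) -> [10, 17, 47]
enqueue(24) -> [10, 17, 47, 24]

Final queue: [10, 17, 47, 24]


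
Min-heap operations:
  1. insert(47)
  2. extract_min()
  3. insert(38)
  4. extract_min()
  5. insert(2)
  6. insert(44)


insert(47) -> [47]
extract_min()->47, []
insert(38) -> [38]
extract_min()->38, []
insert(2) -> [2]
insert(44) -> [2, 44]

Final heap: [2, 44]


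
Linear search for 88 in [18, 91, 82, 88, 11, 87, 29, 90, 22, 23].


i=0: 18!=88
i=1: 91!=88
i=2: 82!=88
i=3: 88==88 found!

Found at 3, 4 comps


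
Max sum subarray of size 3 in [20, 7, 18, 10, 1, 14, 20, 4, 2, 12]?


[0:3]: 45
[1:4]: 35
[2:5]: 29
[3:6]: 25
[4:7]: 35
[5:8]: 38
[6:9]: 26
[7:10]: 18

Max: 45 at [0:3]


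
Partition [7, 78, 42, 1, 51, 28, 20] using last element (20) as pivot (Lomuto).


Pivot: 20
  7 <= 20: advance i (no swap)
  1 <= 20: swap -> [7, 1, 42, 78, 51, 28, 20]
Place pivot at 2: [7, 1, 20, 78, 51, 28, 42]

Partitioned: [7, 1, 20, 78, 51, 28, 42]


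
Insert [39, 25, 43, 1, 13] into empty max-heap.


Insert 39: [39]
Insert 25: [39, 25]
Insert 43: [43, 25, 39]
Insert 1: [43, 25, 39, 1]
Insert 13: [43, 25, 39, 1, 13]

Final heap: [43, 25, 39, 1, 13]


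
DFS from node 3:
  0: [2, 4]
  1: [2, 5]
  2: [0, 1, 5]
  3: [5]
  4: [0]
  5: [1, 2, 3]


Visit 3, push [5]
Visit 5, push [2, 1]
Visit 1, push [2]
Visit 2, push [0]
Visit 0, push [4]
Visit 4, push []

DFS order: [3, 5, 1, 2, 0, 4]


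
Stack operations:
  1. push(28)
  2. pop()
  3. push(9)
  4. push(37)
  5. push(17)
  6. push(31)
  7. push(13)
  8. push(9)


push(28) -> [28]
pop()->28, []
push(9) -> [9]
push(37) -> [9, 37]
push(17) -> [9, 37, 17]
push(31) -> [9, 37, 17, 31]
push(13) -> [9, 37, 17, 31, 13]
push(9) -> [9, 37, 17, 31, 13, 9]

Final stack: [9, 37, 17, 31, 13, 9]


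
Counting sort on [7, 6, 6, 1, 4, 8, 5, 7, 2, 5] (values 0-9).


Input: [7, 6, 6, 1, 4, 8, 5, 7, 2, 5]
Counts: [0, 1, 1, 0, 1, 2, 2, 2, 1, 0]

Sorted: [1, 2, 4, 5, 5, 6, 6, 7, 7, 8]


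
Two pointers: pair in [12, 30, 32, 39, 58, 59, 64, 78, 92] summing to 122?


lo=0(12)+hi=8(92)=104
lo=1(30)+hi=8(92)=122

Yes: 30+92=122


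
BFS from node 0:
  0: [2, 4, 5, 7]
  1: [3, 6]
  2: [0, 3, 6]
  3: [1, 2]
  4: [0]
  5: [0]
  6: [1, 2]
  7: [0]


Visit 0, enqueue [2, 4, 5, 7]
Visit 2, enqueue [3, 6]
Visit 4, enqueue []
Visit 5, enqueue []
Visit 7, enqueue []
Visit 3, enqueue [1]
Visit 6, enqueue []
Visit 1, enqueue []

BFS order: [0, 2, 4, 5, 7, 3, 6, 1]


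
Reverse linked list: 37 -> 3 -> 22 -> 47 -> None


Step 1: curr=37, set curr.next=prev(None) | reversed so far: 37
Step 2: curr=3, set curr.next=prev(37) | reversed so far: 3 -> 37
Step 3: curr=22, set curr.next=prev(3) | reversed so far: 22 -> 3 -> 37
Step 4: curr=47, set curr.next=prev(22) | reversed so far: 47 -> 22 -> 3 -> 37

47 -> 22 -> 3 -> 37 -> None


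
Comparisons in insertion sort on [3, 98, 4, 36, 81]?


Algorithm: insertion sort
Input: [3, 98, 4, 36, 81]
Sorted: [3, 4, 36, 81, 98]

7


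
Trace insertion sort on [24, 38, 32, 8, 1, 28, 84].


Initial: [24, 38, 32, 8, 1, 28, 84]
Insert 38: [24, 38, 32, 8, 1, 28, 84]
Insert 32: [24, 32, 38, 8, 1, 28, 84]
Insert 8: [8, 24, 32, 38, 1, 28, 84]
Insert 1: [1, 8, 24, 32, 38, 28, 84]
Insert 28: [1, 8, 24, 28, 32, 38, 84]
Insert 84: [1, 8, 24, 28, 32, 38, 84]

Sorted: [1, 8, 24, 28, 32, 38, 84]


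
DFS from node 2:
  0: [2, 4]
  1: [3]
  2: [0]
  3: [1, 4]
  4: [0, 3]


Visit 2, push [0]
Visit 0, push [4]
Visit 4, push [3]
Visit 3, push [1]
Visit 1, push []

DFS order: [2, 0, 4, 3, 1]


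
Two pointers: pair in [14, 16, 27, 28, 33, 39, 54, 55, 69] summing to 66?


lo=0(14)+hi=8(69)=83
lo=0(14)+hi=7(55)=69
lo=0(14)+hi=6(54)=68
lo=0(14)+hi=5(39)=53
lo=1(16)+hi=5(39)=55
lo=2(27)+hi=5(39)=66

Yes: 27+39=66


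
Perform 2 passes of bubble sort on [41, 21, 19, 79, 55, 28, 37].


Initial: [41, 21, 19, 79, 55, 28, 37]
Pass 1: [21, 19, 41, 55, 28, 37, 79] (5 swaps)
Pass 2: [19, 21, 41, 28, 37, 55, 79] (3 swaps)

After 2 passes: [19, 21, 41, 28, 37, 55, 79]


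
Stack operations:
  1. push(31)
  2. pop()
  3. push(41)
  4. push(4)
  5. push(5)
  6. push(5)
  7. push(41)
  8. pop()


push(31) -> [31]
pop()->31, []
push(41) -> [41]
push(4) -> [41, 4]
push(5) -> [41, 4, 5]
push(5) -> [41, 4, 5, 5]
push(41) -> [41, 4, 5, 5, 41]
pop()->41, [41, 4, 5, 5]

Final stack: [41, 4, 5, 5]


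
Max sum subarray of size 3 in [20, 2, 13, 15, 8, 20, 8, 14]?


[0:3]: 35
[1:4]: 30
[2:5]: 36
[3:6]: 43
[4:7]: 36
[5:8]: 42

Max: 43 at [3:6]


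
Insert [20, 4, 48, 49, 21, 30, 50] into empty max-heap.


Insert 20: [20]
Insert 4: [20, 4]
Insert 48: [48, 4, 20]
Insert 49: [49, 48, 20, 4]
Insert 21: [49, 48, 20, 4, 21]
Insert 30: [49, 48, 30, 4, 21, 20]
Insert 50: [50, 48, 49, 4, 21, 20, 30]

Final heap: [50, 48, 49, 4, 21, 20, 30]


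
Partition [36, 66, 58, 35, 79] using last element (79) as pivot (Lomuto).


Pivot: 79
  36 <= 79: advance i (no swap)
  66 <= 79: advance i (no swap)
  58 <= 79: advance i (no swap)
  35 <= 79: advance i (no swap)
Place pivot at 4: [36, 66, 58, 35, 79]

Partitioned: [36, 66, 58, 35, 79]


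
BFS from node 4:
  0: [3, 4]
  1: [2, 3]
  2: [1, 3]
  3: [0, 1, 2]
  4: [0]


Visit 4, enqueue [0]
Visit 0, enqueue [3]
Visit 3, enqueue [1, 2]
Visit 1, enqueue []
Visit 2, enqueue []

BFS order: [4, 0, 3, 1, 2]


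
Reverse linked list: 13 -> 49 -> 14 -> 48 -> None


Step 1: curr=13, set curr.next=prev(None) | reversed so far: 13
Step 2: curr=49, set curr.next=prev(13) | reversed so far: 49 -> 13
Step 3: curr=14, set curr.next=prev(49) | reversed so far: 14 -> 49 -> 13
Step 4: curr=48, set curr.next=prev(14) | reversed so far: 48 -> 14 -> 49 -> 13

48 -> 14 -> 49 -> 13 -> None


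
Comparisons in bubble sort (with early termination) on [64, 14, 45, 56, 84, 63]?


Algorithm: bubble sort (with early termination)
Input: [64, 14, 45, 56, 84, 63]
Sorted: [14, 45, 56, 63, 64, 84]

12


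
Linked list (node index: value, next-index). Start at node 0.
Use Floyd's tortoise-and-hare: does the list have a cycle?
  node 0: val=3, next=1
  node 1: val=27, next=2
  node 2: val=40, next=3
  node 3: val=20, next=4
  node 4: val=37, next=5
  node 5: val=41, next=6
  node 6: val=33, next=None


Floyd's tortoise (slow, +1) and hare (fast, +2):
  init: slow=0, fast=0
  step 1: slow=1, fast=2
  step 2: slow=2, fast=4
  step 3: slow=3, fast=6
  step 4: fast -> None, no cycle

Cycle: no


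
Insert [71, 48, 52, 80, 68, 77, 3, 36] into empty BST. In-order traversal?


Insert 71: root
Insert 48: L from 71
Insert 52: L from 71 -> R from 48
Insert 80: R from 71
Insert 68: L from 71 -> R from 48 -> R from 52
Insert 77: R from 71 -> L from 80
Insert 3: L from 71 -> L from 48
Insert 36: L from 71 -> L from 48 -> R from 3

In-order: [3, 36, 48, 52, 68, 71, 77, 80]


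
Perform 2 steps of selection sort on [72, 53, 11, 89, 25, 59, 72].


Initial: [72, 53, 11, 89, 25, 59, 72]
Step 1: min=11 at 2
  Swap: [11, 53, 72, 89, 25, 59, 72]
Step 2: min=25 at 4
  Swap: [11, 25, 72, 89, 53, 59, 72]

After 2 steps: [11, 25, 72, 89, 53, 59, 72]


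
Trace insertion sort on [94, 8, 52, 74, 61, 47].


Initial: [94, 8, 52, 74, 61, 47]
Insert 8: [8, 94, 52, 74, 61, 47]
Insert 52: [8, 52, 94, 74, 61, 47]
Insert 74: [8, 52, 74, 94, 61, 47]
Insert 61: [8, 52, 61, 74, 94, 47]
Insert 47: [8, 47, 52, 61, 74, 94]

Sorted: [8, 47, 52, 61, 74, 94]


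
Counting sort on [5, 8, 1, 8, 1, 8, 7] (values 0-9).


Input: [5, 8, 1, 8, 1, 8, 7]
Counts: [0, 2, 0, 0, 0, 1, 0, 1, 3, 0]

Sorted: [1, 1, 5, 7, 8, 8, 8]


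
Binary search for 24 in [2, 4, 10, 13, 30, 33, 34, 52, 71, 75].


Step 1: lo=0, hi=9, mid=4, val=30
Step 2: lo=0, hi=3, mid=1, val=4
Step 3: lo=2, hi=3, mid=2, val=10
Step 4: lo=3, hi=3, mid=3, val=13

Not found


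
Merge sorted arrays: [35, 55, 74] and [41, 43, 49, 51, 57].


Take 35 from A
Take 41 from B
Take 43 from B
Take 49 from B
Take 51 from B
Take 55 from A
Take 57 from B

Merged: [35, 41, 43, 49, 51, 55, 57, 74]


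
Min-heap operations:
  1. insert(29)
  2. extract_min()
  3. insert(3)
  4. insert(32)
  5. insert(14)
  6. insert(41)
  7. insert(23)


insert(29) -> [29]
extract_min()->29, []
insert(3) -> [3]
insert(32) -> [3, 32]
insert(14) -> [3, 32, 14]
insert(41) -> [3, 32, 14, 41]
insert(23) -> [3, 23, 14, 41, 32]

Final heap: [3, 23, 14, 41, 32]


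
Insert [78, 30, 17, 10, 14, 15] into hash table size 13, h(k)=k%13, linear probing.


Insert 78: h=0 -> slot 0
Insert 30: h=4 -> slot 4
Insert 17: h=4, 1 probes -> slot 5
Insert 10: h=10 -> slot 10
Insert 14: h=1 -> slot 1
Insert 15: h=2 -> slot 2

Table: [78, 14, 15, None, 30, 17, None, None, None, None, 10, None, None]


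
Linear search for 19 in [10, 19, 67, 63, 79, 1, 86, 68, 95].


i=0: 10!=19
i=1: 19==19 found!

Found at 1, 2 comps


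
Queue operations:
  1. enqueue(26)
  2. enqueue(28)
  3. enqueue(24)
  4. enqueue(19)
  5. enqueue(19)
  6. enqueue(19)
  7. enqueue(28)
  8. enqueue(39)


enqueue(26) -> [26]
enqueue(28) -> [26, 28]
enqueue(24) -> [26, 28, 24]
enqueue(19) -> [26, 28, 24, 19]
enqueue(19) -> [26, 28, 24, 19, 19]
enqueue(19) -> [26, 28, 24, 19, 19, 19]
enqueue(28) -> [26, 28, 24, 19, 19, 19, 28]
enqueue(39) -> [26, 28, 24, 19, 19, 19, 28, 39]

Final queue: [26, 28, 24, 19, 19, 19, 28, 39]


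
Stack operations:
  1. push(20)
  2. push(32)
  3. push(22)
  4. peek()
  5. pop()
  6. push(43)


push(20) -> [20]
push(32) -> [20, 32]
push(22) -> [20, 32, 22]
peek()->22
pop()->22, [20, 32]
push(43) -> [20, 32, 43]

Final stack: [20, 32, 43]


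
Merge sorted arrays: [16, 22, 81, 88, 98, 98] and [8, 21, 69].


Take 8 from B
Take 16 from A
Take 21 from B
Take 22 from A
Take 69 from B

Merged: [8, 16, 21, 22, 69, 81, 88, 98, 98]


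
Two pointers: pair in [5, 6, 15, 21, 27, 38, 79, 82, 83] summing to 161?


lo=0(5)+hi=8(83)=88
lo=1(6)+hi=8(83)=89
lo=2(15)+hi=8(83)=98
lo=3(21)+hi=8(83)=104
lo=4(27)+hi=8(83)=110
lo=5(38)+hi=8(83)=121
lo=6(79)+hi=8(83)=162
lo=6(79)+hi=7(82)=161

Yes: 79+82=161


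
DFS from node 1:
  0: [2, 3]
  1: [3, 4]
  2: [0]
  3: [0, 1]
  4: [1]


Visit 1, push [4, 3]
Visit 3, push [0]
Visit 0, push [2]
Visit 2, push []
Visit 4, push []

DFS order: [1, 3, 0, 2, 4]


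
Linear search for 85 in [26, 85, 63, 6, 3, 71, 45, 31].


i=0: 26!=85
i=1: 85==85 found!

Found at 1, 2 comps
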